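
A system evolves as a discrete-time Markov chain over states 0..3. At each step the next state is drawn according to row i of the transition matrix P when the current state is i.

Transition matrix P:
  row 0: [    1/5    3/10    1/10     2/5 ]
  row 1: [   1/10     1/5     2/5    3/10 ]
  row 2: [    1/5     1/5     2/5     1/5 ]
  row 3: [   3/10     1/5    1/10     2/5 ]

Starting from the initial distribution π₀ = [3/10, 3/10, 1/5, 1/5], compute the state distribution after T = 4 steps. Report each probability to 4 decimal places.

π = [0.2108, 0.2211, 0.2380, 0.3301]

t=0: π = [0.3000, 0.3000, 0.2000, 0.2000]
t=1: π = [0.1900, 0.2300, 0.2500, 0.3300]
t=2: π = [0.2100, 0.2190, 0.2440, 0.3270]
t=3: π = [0.2108, 0.2210, 0.2389, 0.3293]
t=4: π = [0.2108, 0.2211, 0.2380, 0.3301]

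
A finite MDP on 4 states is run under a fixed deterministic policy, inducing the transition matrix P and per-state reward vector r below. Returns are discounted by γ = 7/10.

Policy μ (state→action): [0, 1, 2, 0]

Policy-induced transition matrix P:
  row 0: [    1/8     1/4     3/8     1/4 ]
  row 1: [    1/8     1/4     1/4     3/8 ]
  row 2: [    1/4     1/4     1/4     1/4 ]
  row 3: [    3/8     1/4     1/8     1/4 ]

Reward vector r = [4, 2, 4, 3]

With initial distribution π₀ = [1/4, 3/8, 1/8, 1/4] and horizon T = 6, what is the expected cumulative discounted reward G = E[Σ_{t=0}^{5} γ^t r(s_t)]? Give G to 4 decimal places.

G = 9.2372

t=0: π = [0.2500, 0.3750, 0.1250, 0.2500], E[r] = 3.0000, γ^t·E[r] = 3.000000, running G = 3.000000
t=1: π = [0.2031, 0.2500, 0.2500, 0.2969], E[r] = 3.2031, γ^t·E[r] = 2.242188, running G = 5.242188
t=2: π = [0.2305, 0.2500, 0.2383, 0.2813], E[r] = 3.2188, γ^t·E[r] = 1.577188, running G = 6.819375
t=3: π = [0.2251, 0.2500, 0.2437, 0.2813], E[r] = 3.2188, γ^t·E[r] = 1.104031, running G = 7.923406
t=4: π = [0.2258, 0.2500, 0.2430, 0.2813], E[r] = 3.2188, γ^t·E[r] = 0.772822, running G = 8.696228
t=5: π = [0.2257, 0.2500, 0.2431, 0.2813], E[r] = 3.2188, γ^t·E[r] = 0.540975, running G = 9.237203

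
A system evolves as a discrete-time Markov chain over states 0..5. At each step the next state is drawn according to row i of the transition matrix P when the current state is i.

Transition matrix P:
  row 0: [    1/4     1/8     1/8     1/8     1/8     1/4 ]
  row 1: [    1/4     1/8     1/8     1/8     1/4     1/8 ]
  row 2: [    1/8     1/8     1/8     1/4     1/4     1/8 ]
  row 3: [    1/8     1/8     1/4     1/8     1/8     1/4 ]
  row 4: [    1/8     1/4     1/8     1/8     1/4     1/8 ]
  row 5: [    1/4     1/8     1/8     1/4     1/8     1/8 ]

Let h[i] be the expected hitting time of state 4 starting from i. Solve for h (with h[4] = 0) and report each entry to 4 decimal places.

First-step conditioning: h[4] = 0; for i ≠ 4, h[i] = 1 + Σ_k P[i][k]·h[k].
  h[0] = 1 + 1/4·h[0] + 1/8·h[1] + 1/8·h[2] + 1/8·h[3] + 1/4·h[5]
  h[1] = 1 + 1/4·h[0] + 1/8·h[1] + 1/8·h[2] + 1/8·h[3] + 1/8·h[5]
  h[2] = 1 + 1/8·h[0] + 1/8·h[1] + 1/8·h[2] + 1/4·h[3] + 1/8·h[5]
  h[3] = 1 + 1/8·h[0] + 1/8·h[1] + 1/4·h[2] + 1/8·h[3] + 1/4·h[5]
  h[5] = 1 + 1/4·h[0] + 1/8·h[1] + 1/8·h[2] + 1/4·h[3] + 1/8·h[5]
Solving the 5×5 linear system over states ≠ 4 gives exactly h = [36352/5775, 31816/5775, 31744/5775, 35776/5775, 0, 1728/275] (h[4] = 0 is the target).

h = [6.2947, 5.5093, 5.4968, 6.1950, 0.0000, 6.2836]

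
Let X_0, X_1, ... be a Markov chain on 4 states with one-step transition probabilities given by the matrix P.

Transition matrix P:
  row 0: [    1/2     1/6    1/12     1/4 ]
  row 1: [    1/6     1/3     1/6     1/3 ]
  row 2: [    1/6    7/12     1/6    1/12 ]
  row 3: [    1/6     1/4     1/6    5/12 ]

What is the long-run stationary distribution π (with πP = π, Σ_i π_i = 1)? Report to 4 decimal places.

π = [0.2500, 0.3030, 0.1458, 0.3011]

Balance equations π_j = Σ_i π_i·P[i][j]:
  π_0 = 1/2·π_0 + 1/6·π_1 + 1/6·π_2 + 1/6·π_3
  π_1 = 1/6·π_0 + 1/3·π_1 + 7/12·π_2 + 1/4·π_3
  π_2 = 1/12·π_0 + 1/6·π_1 + 1/6·π_2 + 1/6·π_3
  normalize: π_0 + π_1 + π_2 + π_3 = 1
Solving the linear system gives exactly π = [1/4, 10/33, 7/48, 53/176].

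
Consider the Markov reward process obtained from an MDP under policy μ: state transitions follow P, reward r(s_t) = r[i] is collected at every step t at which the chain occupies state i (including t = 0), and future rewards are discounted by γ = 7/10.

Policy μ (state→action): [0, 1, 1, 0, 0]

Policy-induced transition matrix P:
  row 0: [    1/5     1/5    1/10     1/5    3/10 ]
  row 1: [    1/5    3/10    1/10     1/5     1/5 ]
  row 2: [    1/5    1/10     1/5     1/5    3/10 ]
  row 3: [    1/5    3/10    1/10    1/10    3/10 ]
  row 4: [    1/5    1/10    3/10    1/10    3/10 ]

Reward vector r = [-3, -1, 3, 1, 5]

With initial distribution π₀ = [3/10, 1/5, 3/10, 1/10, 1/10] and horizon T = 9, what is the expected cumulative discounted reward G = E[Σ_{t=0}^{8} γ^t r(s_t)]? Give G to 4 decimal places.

G = 3.1976

t=0: π = [0.3000, 0.2000, 0.3000, 0.1000, 0.1000], E[r] = 0.4000, γ^t·E[r] = 0.400000, running G = 0.400000
t=1: π = [0.2000, 0.1900, 0.1500, 0.1800, 0.2800], E[r] = 1.2400, γ^t·E[r] = 0.868000, running G = 1.268000
t=2: π = [0.2000, 0.1940, 0.1710, 0.1540, 0.2810], E[r] = 1.2780, γ^t·E[r] = 0.626220, running G = 1.894220
t=3: π = [0.2000, 0.1896, 0.1733, 0.1565, 0.2806], E[r] = 1.2898, γ^t·E[r] = 0.442401, running G = 2.336621
t=4: π = [0.2000, 0.1892, 0.1735, 0.1563, 0.2810], E[r] = 1.2926, γ^t·E[r] = 0.310358, running G = 2.646979
t=5: π = [0.2000, 0.1891, 0.1736, 0.1563, 0.2811], E[r] = 1.2932, γ^t·E[r] = 0.217350, running G = 2.864330
t=6: π = [0.2000, 0.1891, 0.1736, 0.1563, 0.2811], E[r] = 1.2934, γ^t·E[r] = 0.152162, running G = 3.016492
t=7: π = [0.2000, 0.1891, 0.1736, 0.1563, 0.2811], E[r] = 1.2934, γ^t·E[r] = 0.106516, running G = 3.123007
t=8: π = [0.2000, 0.1891, 0.1736, 0.1563, 0.2811], E[r] = 1.2934, γ^t·E[r] = 0.074561, running G = 3.197569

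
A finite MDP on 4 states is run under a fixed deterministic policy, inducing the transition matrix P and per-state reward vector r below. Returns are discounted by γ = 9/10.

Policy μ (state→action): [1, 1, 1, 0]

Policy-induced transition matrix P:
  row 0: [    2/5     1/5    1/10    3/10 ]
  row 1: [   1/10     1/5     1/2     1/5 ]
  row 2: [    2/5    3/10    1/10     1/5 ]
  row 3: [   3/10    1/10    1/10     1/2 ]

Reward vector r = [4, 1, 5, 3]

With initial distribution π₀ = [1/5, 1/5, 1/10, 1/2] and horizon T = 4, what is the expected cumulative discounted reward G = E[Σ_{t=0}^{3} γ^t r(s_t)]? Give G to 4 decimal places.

G = 11.0543

t=0: π = [0.2000, 0.2000, 0.1000, 0.5000], E[r] = 3.0000, γ^t·E[r] = 3.000000, running G = 3.000000
t=1: π = [0.2900, 0.1600, 0.1800, 0.3700], E[r] = 3.3300, γ^t·E[r] = 2.997000, running G = 5.997000
t=2: π = [0.3150, 0.1810, 0.1640, 0.3400], E[r] = 3.2810, γ^t·E[r] = 2.657610, running G = 8.654610
t=3: π = [0.3117, 0.1824, 0.1724, 0.3335], E[r] = 3.2917, γ^t·E[r] = 2.399649, running G = 11.054259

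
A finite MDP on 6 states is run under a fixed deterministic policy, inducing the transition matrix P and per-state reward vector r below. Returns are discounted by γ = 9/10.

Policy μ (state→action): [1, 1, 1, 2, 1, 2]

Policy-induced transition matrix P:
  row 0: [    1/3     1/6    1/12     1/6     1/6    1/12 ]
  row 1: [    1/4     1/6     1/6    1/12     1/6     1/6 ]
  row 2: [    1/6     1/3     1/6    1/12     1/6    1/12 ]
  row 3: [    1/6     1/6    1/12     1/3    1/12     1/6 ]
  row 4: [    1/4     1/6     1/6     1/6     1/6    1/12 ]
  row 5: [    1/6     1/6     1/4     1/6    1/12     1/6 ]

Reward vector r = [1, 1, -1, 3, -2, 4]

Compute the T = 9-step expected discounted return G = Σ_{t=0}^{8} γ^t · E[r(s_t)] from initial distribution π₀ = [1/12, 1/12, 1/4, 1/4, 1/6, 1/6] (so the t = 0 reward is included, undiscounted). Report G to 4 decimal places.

t=0: π = [0.0833, 0.0833, 0.2500, 0.2500, 0.1667, 0.1667], E[r] = 1.0000, γ^t·E[r] = 1.000000, running G = 1.000000
t=1: π = [0.2014, 0.2083, 0.1528, 0.1806, 0.1319, 0.1250], E[r] = 1.0347, γ^t·E[r] = 0.931250, running G = 1.931250
t=2: π = [0.2286, 0.1921, 0.1453, 0.1667, 0.1412, 0.1262], E[r] = 0.9977, γ^t·E[r] = 0.808125, running G = 2.739375
t=3: π = [0.2325, 0.1909, 0.1442, 0.1663, 0.1423, 0.1237], E[r] = 0.9886, γ^t·E[r] = 0.720703, running G = 3.460078
t=4: π = [0.2332, 0.1907, 0.1437, 0.1665, 0.1425, 0.1234], E[r] = 0.9882, γ^t·E[r] = 0.648359, running G = 4.108437
t=5: π = [0.2333, 0.1906, 0.1436, 0.1665, 0.1425, 0.1234], E[r] = 0.9884, γ^t·E[r] = 0.583640, running G = 4.692077
t=6: π = [0.2333, 0.1906, 0.1436, 0.1666, 0.1425, 0.1234], E[r] = 0.9885, γ^t·E[r] = 0.525326, running G = 5.217403
t=7: π = [0.2333, 0.1906, 0.1436, 0.1666, 0.1425, 0.1234], E[r] = 0.9885, γ^t·E[r] = 0.472808, running G = 5.690211
t=8: π = [0.2333, 0.1906, 0.1436, 0.1666, 0.1425, 0.1234], E[r] = 0.9885, γ^t·E[r] = 0.425531, running G = 6.115742

G = 6.1157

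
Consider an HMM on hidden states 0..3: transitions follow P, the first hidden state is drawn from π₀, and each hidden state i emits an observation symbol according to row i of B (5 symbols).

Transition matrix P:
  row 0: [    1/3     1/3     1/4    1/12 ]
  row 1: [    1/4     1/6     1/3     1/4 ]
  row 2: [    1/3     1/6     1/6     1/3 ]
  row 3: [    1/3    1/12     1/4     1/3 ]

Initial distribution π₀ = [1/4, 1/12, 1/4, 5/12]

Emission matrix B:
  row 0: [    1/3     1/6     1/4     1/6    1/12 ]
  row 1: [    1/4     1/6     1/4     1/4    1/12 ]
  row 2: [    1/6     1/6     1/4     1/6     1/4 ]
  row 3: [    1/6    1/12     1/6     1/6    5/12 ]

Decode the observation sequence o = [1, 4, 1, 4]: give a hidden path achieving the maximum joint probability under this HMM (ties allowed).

path = [2, 3, 2, 3]

t=0: δ = [4.167e-02, 1.389e-02, 4.167e-02, 3.472e-02]  (obs o_0=1)
t=1: δ = [1.157e-03, 1.157e-03, 2.604e-03, 5.787e-03]  ψ = [0, 0, 0, 2]  (obs o_1=4)
t=2: δ = [3.215e-04, 8.038e-05, 2.411e-04, 1.608e-04]  ψ = [3, 3, 3, 3]  (obs o_2=1)
t=3: δ = [8.931e-06, 8.931e-06, 2.009e-05, 3.349e-05]  ψ = [0, 0, 0, 2]  (obs o_3=4)
backtrack: best end state = 3; path = [2, 3, 2, 3]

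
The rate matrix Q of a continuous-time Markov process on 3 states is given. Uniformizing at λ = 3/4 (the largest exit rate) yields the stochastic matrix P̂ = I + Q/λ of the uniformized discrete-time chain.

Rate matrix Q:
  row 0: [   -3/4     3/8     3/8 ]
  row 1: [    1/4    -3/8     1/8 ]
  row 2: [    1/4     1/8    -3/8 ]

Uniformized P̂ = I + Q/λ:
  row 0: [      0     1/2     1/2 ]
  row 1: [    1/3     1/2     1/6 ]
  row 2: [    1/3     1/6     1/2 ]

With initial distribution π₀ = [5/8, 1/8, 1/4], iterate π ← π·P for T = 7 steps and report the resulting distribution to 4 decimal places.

t=0: π = [0.6250, 0.1250, 0.2500]
t=1: π = [0.1250, 0.4167, 0.4583]
t=2: π = [0.2917, 0.3472, 0.3611]
t=3: π = [0.2361, 0.3796, 0.3843]
t=4: π = [0.2546, 0.3719, 0.3735]
t=5: π = [0.2485, 0.3755, 0.3760]
t=6: π = [0.2505, 0.3747, 0.3748]
t=7: π = [0.2498, 0.3751, 0.3751]

π = [0.2498, 0.3751, 0.3751]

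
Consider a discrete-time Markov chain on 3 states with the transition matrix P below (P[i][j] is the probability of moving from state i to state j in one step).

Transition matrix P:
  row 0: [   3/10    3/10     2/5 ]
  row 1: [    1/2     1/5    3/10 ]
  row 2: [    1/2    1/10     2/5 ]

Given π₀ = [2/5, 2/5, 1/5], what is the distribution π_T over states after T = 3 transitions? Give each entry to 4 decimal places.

π = [0.4168, 0.2038, 0.3794]

t=0: π = [0.4000, 0.4000, 0.2000]
t=1: π = [0.4200, 0.2200, 0.3600]
t=2: π = [0.4160, 0.2060, 0.3780]
t=3: π = [0.4168, 0.2038, 0.3794]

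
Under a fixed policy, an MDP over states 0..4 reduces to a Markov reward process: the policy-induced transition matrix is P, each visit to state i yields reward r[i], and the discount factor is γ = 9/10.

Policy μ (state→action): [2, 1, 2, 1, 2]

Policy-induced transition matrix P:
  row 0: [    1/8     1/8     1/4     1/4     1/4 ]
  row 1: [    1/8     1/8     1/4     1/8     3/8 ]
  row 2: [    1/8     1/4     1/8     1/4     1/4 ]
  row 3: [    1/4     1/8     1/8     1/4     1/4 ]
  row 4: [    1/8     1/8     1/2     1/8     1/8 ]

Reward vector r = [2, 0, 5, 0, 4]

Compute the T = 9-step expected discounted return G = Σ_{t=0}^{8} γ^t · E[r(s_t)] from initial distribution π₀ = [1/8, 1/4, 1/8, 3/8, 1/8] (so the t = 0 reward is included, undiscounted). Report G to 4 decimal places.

G = 14.3117

t=0: π = [0.1250, 0.2500, 0.1250, 0.3750, 0.1250], E[r] = 1.3750, γ^t·E[r] = 1.375000, running G = 1.375000
t=1: π = [0.1719, 0.1406, 0.2188, 0.2031, 0.2656], E[r] = 2.5000, γ^t·E[r] = 2.250000, running G = 3.625000
t=2: π = [0.1504, 0.1523, 0.2637, 0.1992, 0.2344], E[r] = 2.5566, γ^t·E[r] = 2.070879, running G = 5.695879
t=3: π = [0.1499, 0.1580, 0.2507, 0.2017, 0.2397], E[r] = 2.5125, γ^t·E[r] = 1.831577, running G = 7.527456
t=4: π = [0.1502, 0.1563, 0.2534, 0.2003, 0.2398], E[r] = 2.5265, γ^t·E[r] = 1.657610, running G = 9.185065
t=5: π = [0.1500, 0.1567, 0.2532, 0.2005, 0.2396], E[r] = 2.5245, γ^t·E[r] = 1.490709, running G = 10.675774
t=6: π = [0.1501, 0.1567, 0.2532, 0.2005, 0.2396], E[r] = 2.5246, γ^t·E[r] = 1.341655, running G = 12.017429
t=7: π = [0.1501, 0.1566, 0.2532, 0.2005, 0.2396], E[r] = 2.5246, γ^t·E[r] = 1.207529, running G = 13.224959
t=8: π = [0.1501, 0.1567, 0.2532, 0.2005, 0.2396], E[r] = 2.5246, γ^t·E[r] = 1.086765, running G = 14.311724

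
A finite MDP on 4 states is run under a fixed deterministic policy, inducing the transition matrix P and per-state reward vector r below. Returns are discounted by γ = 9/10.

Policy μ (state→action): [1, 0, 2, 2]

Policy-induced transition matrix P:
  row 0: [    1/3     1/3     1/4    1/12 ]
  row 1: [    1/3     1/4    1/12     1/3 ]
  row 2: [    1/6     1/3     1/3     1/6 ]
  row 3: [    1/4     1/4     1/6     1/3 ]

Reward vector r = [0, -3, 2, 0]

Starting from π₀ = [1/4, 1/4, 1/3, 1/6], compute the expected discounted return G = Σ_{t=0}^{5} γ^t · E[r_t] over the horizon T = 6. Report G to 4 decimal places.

t=0: π = [0.2500, 0.2500, 0.3333, 0.1667], E[r] = -0.0833, γ^t·E[r] = -0.083333, running G = -0.083333
t=1: π = [0.2639, 0.2986, 0.2222, 0.2153], E[r] = -0.4514, γ^t·E[r] = -0.406250, running G = -0.489583
t=2: π = [0.2784, 0.2905, 0.2008, 0.2303], E[r] = -0.4699, γ^t·E[r] = -0.380625, running G = -0.870208
t=3: π = [0.2807, 0.2899, 0.1991, 0.2303], E[r] = -0.4715, γ^t·E[r] = -0.343758, running G = -1.213966
t=4: π = [0.2810, 0.2900, 0.1991, 0.2300], E[r] = -0.4718, γ^t·E[r] = -0.309538, running G = -1.523504
t=5: π = [0.2810, 0.2900, 0.1991, 0.2299], E[r] = -0.4718, γ^t·E[r] = -0.278605, running G = -1.802109

G = -1.8021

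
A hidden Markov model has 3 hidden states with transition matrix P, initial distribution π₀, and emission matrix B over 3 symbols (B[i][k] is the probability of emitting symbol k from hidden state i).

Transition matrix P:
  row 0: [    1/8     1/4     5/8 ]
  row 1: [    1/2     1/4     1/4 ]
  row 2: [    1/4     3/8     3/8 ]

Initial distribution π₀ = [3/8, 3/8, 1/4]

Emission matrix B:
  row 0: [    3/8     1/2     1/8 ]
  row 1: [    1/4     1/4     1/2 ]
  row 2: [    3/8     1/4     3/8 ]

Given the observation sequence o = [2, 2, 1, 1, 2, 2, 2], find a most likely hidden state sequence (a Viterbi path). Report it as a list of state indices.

t=0: δ = [4.688e-02, 1.875e-01, 9.375e-02]  (obs o_0=2)
t=1: δ = [1.172e-02, 2.344e-02, 1.758e-02]  ψ = [1, 1, 1]  (obs o_1=2)
t=2: δ = [5.859e-03, 1.648e-03, 1.831e-03]  ψ = [1, 2, 0]  (obs o_2=1)
t=3: δ = [4.120e-04, 3.662e-04, 9.155e-04]  ψ = [1, 0, 0]  (obs o_3=1)
t=4: δ = [2.861e-05, 1.717e-04, 1.287e-04]  ψ = [2, 2, 2]  (obs o_4=2)
t=5: δ = [1.073e-05, 2.414e-05, 1.810e-05]  ψ = [1, 2, 2]  (obs o_5=2)
t=6: δ = [1.509e-06, 3.395e-06, 2.546e-06]  ψ = [1, 2, 2]  (obs o_6=2)
backtrack: best end state = 1; path = [1, 1, 0, 2, 2, 2, 1]

path = [1, 1, 0, 2, 2, 2, 1]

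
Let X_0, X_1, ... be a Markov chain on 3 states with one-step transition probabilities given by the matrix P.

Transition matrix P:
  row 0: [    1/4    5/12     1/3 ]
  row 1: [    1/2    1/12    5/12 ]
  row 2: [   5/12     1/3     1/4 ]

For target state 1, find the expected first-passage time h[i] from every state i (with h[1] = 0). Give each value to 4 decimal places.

h = [2.5574, 0.0000, 2.7541]

First-step conditioning: h[1] = 0; for i ≠ 1, h[i] = 1 + Σ_k P[i][k]·h[k].
  h[0] = 1 + 1/4·h[0] + 1/3·h[2]
  h[2] = 1 + 5/12·h[0] + 1/4·h[2]
Solving the 2×2 linear system over states ≠ 1 gives exactly h = [156/61, 0, 168/61] (h[1] = 0 is the target).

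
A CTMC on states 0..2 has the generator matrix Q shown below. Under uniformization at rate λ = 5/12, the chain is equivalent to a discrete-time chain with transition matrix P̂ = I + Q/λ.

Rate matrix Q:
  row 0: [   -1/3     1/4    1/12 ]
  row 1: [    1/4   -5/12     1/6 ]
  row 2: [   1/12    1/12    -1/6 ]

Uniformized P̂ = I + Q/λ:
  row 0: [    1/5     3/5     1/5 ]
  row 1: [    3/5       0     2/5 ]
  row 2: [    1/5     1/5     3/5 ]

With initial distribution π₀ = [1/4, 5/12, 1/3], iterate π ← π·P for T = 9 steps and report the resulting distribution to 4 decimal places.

π = [0.3079, 0.2689, 0.4231]

t=0: π = [0.2500, 0.4167, 0.3333]
t=1: π = [0.3667, 0.2167, 0.4167]
t=2: π = [0.2867, 0.3033, 0.4100]
t=3: π = [0.3213, 0.2540, 0.4247]
t=4: π = [0.3016, 0.2777, 0.4207]
t=5: π = [0.3111, 0.2651, 0.4238]
t=6: π = [0.3060, 0.2714, 0.4225]
t=7: π = [0.3086, 0.2681, 0.4233]
t=8: π = [0.3073, 0.2698, 0.4229]
t=9: π = [0.3079, 0.2689, 0.4231]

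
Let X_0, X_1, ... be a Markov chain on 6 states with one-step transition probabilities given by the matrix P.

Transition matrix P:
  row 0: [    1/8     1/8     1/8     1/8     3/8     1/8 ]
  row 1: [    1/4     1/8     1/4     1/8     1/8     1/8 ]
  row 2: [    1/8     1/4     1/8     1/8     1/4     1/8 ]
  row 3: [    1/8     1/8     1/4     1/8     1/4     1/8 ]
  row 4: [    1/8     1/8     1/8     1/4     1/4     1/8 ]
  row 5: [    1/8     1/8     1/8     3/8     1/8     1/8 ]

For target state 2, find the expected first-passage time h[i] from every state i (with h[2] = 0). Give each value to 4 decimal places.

h = [6.0913, 5.3507, 0.0000, 5.3403, 6.0078, 5.9244]

First-step conditioning: h[2] = 0; for i ≠ 2, h[i] = 1 + Σ_k P[i][k]·h[k].
  h[0] = 1 + 1/8·h[0] + 1/8·h[1] + 1/8·h[3] + 3/8·h[4] + 1/8·h[5]
  h[1] = 1 + 1/4·h[0] + 1/8·h[1] + 1/8·h[3] + 1/8·h[4] + 1/8·h[5]
  h[3] = 1 + 1/8·h[0] + 1/8·h[1] + 1/8·h[3] + 1/4·h[4] + 1/8·h[5]
  h[4] = 1 + 1/8·h[0] + 1/8·h[1] + 1/4·h[3] + 1/4·h[4] + 1/8·h[5]
  h[5] = 1 + 1/8·h[0] + 1/8·h[1] + 3/8·h[3] + 1/8·h[4] + 1/8·h[5]
Solving the 5×5 linear system over states ≠ 2 gives exactly h = [4672/767, 4104/767, 0, 4096/767, 4608/767, 4544/767] (h[2] = 0 is the target).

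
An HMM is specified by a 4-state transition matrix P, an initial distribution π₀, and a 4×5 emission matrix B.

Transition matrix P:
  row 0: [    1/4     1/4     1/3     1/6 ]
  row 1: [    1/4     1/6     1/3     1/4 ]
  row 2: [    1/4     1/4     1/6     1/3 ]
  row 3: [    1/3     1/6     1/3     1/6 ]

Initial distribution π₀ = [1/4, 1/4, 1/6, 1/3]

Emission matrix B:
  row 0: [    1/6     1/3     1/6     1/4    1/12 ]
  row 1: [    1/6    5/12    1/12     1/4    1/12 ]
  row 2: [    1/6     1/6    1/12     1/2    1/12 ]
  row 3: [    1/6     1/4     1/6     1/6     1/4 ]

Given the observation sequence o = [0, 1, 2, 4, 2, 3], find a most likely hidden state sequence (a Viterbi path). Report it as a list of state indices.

path = [3, 0, 2, 3, 0, 2]

t=0: δ = [4.167e-02, 4.167e-02, 2.778e-02, 5.556e-02]  (obs o_0=0)
t=1: δ = [6.173e-03, 4.340e-03, 3.086e-03, 2.604e-03]  ψ = [3, 0, 3, 1]  (obs o_1=1)
t=2: δ = [2.572e-04, 1.286e-04, 1.715e-04, 1.808e-04]  ψ = [0, 0, 0, 1]  (obs o_2=2)
t=3: δ = [5.358e-06, 5.358e-06, 7.144e-06, 1.429e-05]  ψ = [0, 0, 0, 2]  (obs o_3=4)
t=4: δ = [7.938e-07, 1.985e-07, 3.969e-07, 3.969e-07]  ψ = [3, 3, 3, 2]  (obs o_4=2)
t=5: δ = [4.961e-08, 4.961e-08, 1.323e-07, 2.205e-08]  ψ = [0, 0, 0, 0]  (obs o_5=3)
backtrack: best end state = 2; path = [3, 0, 2, 3, 0, 2]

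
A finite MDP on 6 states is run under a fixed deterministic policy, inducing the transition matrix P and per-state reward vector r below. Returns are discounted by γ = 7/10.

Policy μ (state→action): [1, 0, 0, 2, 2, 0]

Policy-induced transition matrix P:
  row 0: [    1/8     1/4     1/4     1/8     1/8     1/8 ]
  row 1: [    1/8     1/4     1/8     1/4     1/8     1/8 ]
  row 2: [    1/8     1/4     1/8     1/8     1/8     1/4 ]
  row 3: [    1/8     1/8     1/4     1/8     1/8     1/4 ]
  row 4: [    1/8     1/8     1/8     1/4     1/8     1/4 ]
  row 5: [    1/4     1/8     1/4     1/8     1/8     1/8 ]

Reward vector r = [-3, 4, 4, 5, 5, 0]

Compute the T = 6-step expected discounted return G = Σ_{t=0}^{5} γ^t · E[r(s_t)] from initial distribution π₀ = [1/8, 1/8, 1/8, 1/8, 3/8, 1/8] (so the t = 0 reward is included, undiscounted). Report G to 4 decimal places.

t=0: π = [0.1250, 0.1250, 0.1250, 0.1250, 0.3750, 0.1250], E[r] = 3.1250, γ^t·E[r] = 3.125000, running G = 3.125000
t=1: π = [0.1406, 0.1719, 0.1719, 0.1875, 0.1250, 0.2031], E[r] = 2.5156, γ^t·E[r] = 1.760938, running G = 4.885938
t=2: π = [0.1504, 0.1855, 0.1914, 0.1621, 0.1250, 0.1855], E[r] = 2.4922, γ^t·E[r] = 1.221172, running G = 6.107109
t=3: π = [0.1482, 0.1909, 0.1873, 0.1638, 0.1250, 0.1848], E[r] = 2.5122, γ^t·E[r] = 0.861687, running G = 6.968796
t=4: π = [0.1481, 0.1908, 0.1871, 0.1645, 0.1250, 0.1845], E[r] = 2.5147, γ^t·E[r] = 0.603789, running G = 7.572585
t=5: π = [0.1481, 0.1908, 0.1871, 0.1645, 0.1250, 0.1846], E[r] = 2.5147, γ^t·E[r] = 0.422651, running G = 7.995237

G = 7.9952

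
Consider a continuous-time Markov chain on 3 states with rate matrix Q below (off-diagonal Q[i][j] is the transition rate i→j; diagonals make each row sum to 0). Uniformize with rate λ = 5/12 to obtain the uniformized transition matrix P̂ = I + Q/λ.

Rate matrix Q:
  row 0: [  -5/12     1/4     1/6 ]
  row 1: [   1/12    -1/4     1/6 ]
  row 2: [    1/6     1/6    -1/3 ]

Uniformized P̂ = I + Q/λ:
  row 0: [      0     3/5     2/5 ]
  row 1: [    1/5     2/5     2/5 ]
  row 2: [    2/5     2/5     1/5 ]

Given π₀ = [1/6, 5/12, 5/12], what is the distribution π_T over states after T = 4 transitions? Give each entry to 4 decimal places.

t=0: π = [0.1667, 0.4167, 0.4167]
t=1: π = [0.2500, 0.4333, 0.3167]
t=2: π = [0.2133, 0.4500, 0.3367]
t=3: π = [0.2247, 0.4427, 0.3327]
t=4: π = [0.2216, 0.4449, 0.3335]

π = [0.2216, 0.4449, 0.3335]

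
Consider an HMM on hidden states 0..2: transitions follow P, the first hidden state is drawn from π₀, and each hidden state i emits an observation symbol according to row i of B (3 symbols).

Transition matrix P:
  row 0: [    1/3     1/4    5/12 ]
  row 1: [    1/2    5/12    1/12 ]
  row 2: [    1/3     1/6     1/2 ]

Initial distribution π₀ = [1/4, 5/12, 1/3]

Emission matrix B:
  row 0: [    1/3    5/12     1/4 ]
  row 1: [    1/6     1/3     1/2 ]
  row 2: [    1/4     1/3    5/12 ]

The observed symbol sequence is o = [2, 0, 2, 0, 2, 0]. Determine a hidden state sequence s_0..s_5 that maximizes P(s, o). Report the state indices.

path = [1, 0, 2, 2, 2, 2]

t=0: δ = [6.250e-02, 2.083e-01, 1.389e-01]  (obs o_0=2)
t=1: δ = [3.472e-02, 1.447e-02, 1.736e-02]  ψ = [1, 1, 2]  (obs o_1=0)
t=2: δ = [2.894e-03, 4.340e-03, 6.028e-03]  ψ = [0, 0, 0]  (obs o_2=2)
t=3: δ = [7.234e-04, 3.014e-04, 7.535e-04]  ψ = [1, 1, 2]  (obs o_3=0)
t=4: δ = [6.279e-05, 9.042e-05, 1.570e-04]  ψ = [2, 0, 2]  (obs o_4=2)
t=5: δ = [1.744e-05, 6.279e-06, 1.962e-05]  ψ = [2, 1, 2]  (obs o_5=0)
backtrack: best end state = 2; path = [1, 0, 2, 2, 2, 2]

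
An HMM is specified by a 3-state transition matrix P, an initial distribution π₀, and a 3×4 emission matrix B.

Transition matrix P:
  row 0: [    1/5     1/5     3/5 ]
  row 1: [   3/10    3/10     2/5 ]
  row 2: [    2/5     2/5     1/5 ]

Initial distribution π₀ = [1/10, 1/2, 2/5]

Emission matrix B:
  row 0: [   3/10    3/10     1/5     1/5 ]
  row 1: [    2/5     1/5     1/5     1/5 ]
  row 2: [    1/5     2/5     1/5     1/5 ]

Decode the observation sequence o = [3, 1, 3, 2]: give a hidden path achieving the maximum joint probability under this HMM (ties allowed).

t=0: δ = [2.000e-02, 1.000e-01, 8.000e-02]  (obs o_0=3)
t=1: δ = [9.600e-03, 6.400e-03, 1.600e-02]  ψ = [2, 2, 1]  (obs o_1=1)
t=2: δ = [1.280e-03, 1.280e-03, 1.152e-03]  ψ = [2, 2, 0]  (obs o_2=3)
t=3: δ = [9.216e-05, 9.216e-05, 1.536e-04]  ψ = [2, 2, 0]  (obs o_3=2)
backtrack: best end state = 2; path = [1, 2, 0, 2]

path = [1, 2, 0, 2]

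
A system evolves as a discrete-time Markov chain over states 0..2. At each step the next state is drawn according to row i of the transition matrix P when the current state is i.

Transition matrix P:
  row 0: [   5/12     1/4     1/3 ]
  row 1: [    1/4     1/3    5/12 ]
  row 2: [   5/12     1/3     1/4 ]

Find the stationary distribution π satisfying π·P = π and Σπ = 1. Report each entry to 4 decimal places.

Balance equations π_j = Σ_i π_i·P[i][j]:
  π_0 = 5/12·π_0 + 1/4·π_1 + 5/12·π_2
  π_1 = 1/4·π_0 + 1/3·π_1 + 1/3·π_2
  normalize: π_0 + π_1 + π_2 = 1
Solving the linear system gives exactly π = [26/71, 43/142, 47/142].

π = [0.3662, 0.3028, 0.3310]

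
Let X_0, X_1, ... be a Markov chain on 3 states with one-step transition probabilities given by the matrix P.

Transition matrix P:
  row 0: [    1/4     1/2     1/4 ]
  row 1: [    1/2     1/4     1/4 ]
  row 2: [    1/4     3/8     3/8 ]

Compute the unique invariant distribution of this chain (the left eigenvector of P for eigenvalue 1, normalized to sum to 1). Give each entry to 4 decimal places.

π = [0.3429, 0.3714, 0.2857]

Balance equations π_j = Σ_i π_i·P[i][j]:
  π_0 = 1/4·π_0 + 1/2·π_1 + 1/4·π_2
  π_1 = 1/2·π_0 + 1/4·π_1 + 3/8·π_2
  normalize: π_0 + π_1 + π_2 = 1
Solving the linear system gives exactly π = [12/35, 13/35, 2/7].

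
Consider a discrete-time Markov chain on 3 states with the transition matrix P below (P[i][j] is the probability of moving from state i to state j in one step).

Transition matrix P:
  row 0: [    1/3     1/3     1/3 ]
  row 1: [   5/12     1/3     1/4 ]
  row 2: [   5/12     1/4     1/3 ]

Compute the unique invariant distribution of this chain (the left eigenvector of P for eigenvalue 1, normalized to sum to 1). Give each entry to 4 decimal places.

π = [0.3846, 0.3077, 0.3077]

Balance equations π_j = Σ_i π_i·P[i][j]:
  π_0 = 1/3·π_0 + 5/12·π_1 + 5/12·π_2
  π_1 = 1/3·π_0 + 1/3·π_1 + 1/4·π_2
  normalize: π_0 + π_1 + π_2 = 1
Solving the linear system gives exactly π = [5/13, 4/13, 4/13].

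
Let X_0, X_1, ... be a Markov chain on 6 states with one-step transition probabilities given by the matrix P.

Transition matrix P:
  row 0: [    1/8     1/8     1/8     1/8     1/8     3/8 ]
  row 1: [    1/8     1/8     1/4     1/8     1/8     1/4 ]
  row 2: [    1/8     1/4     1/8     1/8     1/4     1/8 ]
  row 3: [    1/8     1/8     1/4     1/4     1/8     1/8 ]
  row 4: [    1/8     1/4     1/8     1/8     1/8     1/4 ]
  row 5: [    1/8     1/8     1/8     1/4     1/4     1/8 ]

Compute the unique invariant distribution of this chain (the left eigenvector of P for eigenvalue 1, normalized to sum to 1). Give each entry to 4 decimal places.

Balance equations π_j = Σ_i π_i·P[i][j]:
  π_0 = 1/8·π_0 + 1/8·π_1 + 1/8·π_2 + 1/8·π_3 + 1/8·π_4 + 1/8·π_5
  π_1 = 1/8·π_0 + 1/8·π_1 + 1/4·π_2 + 1/8·π_3 + 1/4·π_4 + 1/8·π_5
  π_2 = 1/8·π_0 + 1/4·π_1 + 1/8·π_2 + 1/4·π_3 + 1/8·π_4 + 1/8·π_5
  π_3 = 1/8·π_0 + 1/8·π_1 + 1/8·π_2 + 1/4·π_3 + 1/8·π_4 + 1/4·π_5
  π_4 = 1/8·π_0 + 1/8·π_1 + 1/4·π_2 + 1/8·π_3 + 1/8·π_4 + 1/4·π_5
  normalize: π_0 + π_1 + π_2 + π_3 + π_4 + π_5 = 1
Solving the linear system gives exactly π = [1/8, 6167/36872, 6169/36872, 6313/36872, 6295/36872, 7319/36872].

π = [0.1250, 0.1673, 0.1673, 0.1712, 0.1707, 0.1985]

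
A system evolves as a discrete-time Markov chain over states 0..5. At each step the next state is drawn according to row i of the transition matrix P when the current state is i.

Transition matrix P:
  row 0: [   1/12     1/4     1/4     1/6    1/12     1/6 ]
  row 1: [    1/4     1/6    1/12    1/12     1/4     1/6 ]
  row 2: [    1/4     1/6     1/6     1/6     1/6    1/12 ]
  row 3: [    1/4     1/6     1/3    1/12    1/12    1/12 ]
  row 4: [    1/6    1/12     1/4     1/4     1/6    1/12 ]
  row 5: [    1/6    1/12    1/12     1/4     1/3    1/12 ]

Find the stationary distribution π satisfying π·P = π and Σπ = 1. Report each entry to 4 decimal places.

π = [0.1942, 0.1594, 0.2015, 0.1633, 0.1690, 0.1128]

Balance equations π_j = Σ_i π_i·P[i][j]:
  π_0 = 1/12·π_0 + 1/4·π_1 + 1/4·π_2 + 1/4·π_3 + 1/6·π_4 + 1/6·π_5
  π_1 = 1/4·π_0 + 1/6·π_1 + 1/6·π_2 + 1/6·π_3 + 1/12·π_4 + 1/12·π_5
  π_2 = 1/4·π_0 + 1/12·π_1 + 1/6·π_2 + 1/3·π_3 + 1/4·π_4 + 1/12·π_5
  π_3 = 1/6·π_0 + 1/12·π_1 + 1/6·π_2 + 1/12·π_3 + 1/4·π_4 + 1/4·π_5
  π_4 = 1/12·π_0 + 1/4·π_1 + 1/6·π_2 + 1/12·π_3 + 1/6·π_4 + 1/3·π_5
  normalize: π_0 + π_1 + π_2 + π_3 + π_4 + π_5 = 1
Solving the linear system gives exactly π = [31267/161037, 25664/161037, 10814/53679, 26291/161037, 27209/161037, 18164/161037].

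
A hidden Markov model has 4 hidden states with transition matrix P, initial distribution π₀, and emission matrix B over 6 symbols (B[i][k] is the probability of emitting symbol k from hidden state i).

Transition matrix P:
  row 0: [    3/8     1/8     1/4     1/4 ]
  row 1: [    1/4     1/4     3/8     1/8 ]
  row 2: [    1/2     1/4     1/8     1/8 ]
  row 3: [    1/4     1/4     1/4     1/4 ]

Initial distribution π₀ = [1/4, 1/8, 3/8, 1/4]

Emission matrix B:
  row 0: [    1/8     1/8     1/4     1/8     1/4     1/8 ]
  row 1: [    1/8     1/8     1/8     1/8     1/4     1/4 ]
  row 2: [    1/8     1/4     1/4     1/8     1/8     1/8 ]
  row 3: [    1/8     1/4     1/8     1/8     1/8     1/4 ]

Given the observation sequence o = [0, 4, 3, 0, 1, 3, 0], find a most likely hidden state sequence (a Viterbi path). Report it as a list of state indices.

path = [2, 0, 0, 0, 2, 0, 0]

t=0: δ = [3.125e-02, 1.562e-02, 4.688e-02, 3.125e-02]  (obs o_0=0)
t=1: δ = [5.859e-03, 2.930e-03, 9.766e-04, 9.766e-04]  ψ = [2, 2, 0, 0]  (obs o_1=4)
t=2: δ = [2.747e-04, 9.155e-05, 1.831e-04, 1.831e-04]  ψ = [0, 0, 0, 0]  (obs o_2=3)
t=3: δ = [1.287e-05, 5.722e-06, 8.583e-06, 8.583e-06]  ψ = [0, 2, 0, 0]  (obs o_3=0)
t=4: δ = [6.035e-07, 2.682e-07, 8.047e-07, 8.047e-07]  ψ = [0, 2, 0, 0]  (obs o_4=1)
t=5: δ = [5.029e-08, 2.515e-08, 2.515e-08, 2.515e-08]  ψ = [2, 2, 3, 3]  (obs o_5=3)
t=6: δ = [2.357e-09, 7.858e-10, 1.572e-09, 1.572e-09]  ψ = [0, 0, 0, 0]  (obs o_6=0)
backtrack: best end state = 0; path = [2, 0, 0, 0, 2, 0, 0]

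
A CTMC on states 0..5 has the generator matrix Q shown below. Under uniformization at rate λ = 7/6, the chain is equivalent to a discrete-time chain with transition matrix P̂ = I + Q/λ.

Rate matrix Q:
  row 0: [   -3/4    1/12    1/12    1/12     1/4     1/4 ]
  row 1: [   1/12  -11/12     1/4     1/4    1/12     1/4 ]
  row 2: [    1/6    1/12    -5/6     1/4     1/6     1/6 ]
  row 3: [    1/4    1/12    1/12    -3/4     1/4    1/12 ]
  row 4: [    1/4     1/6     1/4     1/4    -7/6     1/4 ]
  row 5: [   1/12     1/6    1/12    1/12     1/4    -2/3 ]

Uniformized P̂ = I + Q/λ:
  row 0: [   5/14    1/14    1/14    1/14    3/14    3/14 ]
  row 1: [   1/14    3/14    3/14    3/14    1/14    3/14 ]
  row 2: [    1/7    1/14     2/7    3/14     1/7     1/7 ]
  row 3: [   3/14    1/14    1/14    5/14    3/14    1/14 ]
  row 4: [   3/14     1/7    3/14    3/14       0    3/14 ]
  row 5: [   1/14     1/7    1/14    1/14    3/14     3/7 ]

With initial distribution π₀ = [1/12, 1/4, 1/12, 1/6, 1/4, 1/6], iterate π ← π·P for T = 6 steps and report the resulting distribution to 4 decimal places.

π = [0.1814, 0.1151, 0.1400, 0.1820, 0.1547, 0.2268]

t=0: π = [0.0833, 0.2500, 0.0833, 0.1667, 0.2500, 0.1667]
t=1: π = [0.1607, 0.1369, 0.1607, 0.2024, 0.1190, 0.2202]
t=2: π = [0.1747, 0.1152, 0.1424, 0.1888, 0.1577, 0.2211]
t=3: π = [0.1810, 0.1149, 0.1409, 0.1847, 0.1539, 0.2245]
t=4: π = [0.1816, 0.1149, 0.1400, 0.1827, 0.1548, 0.2259]
t=5: π = [0.1815, 0.1150, 0.1400, 0.1822, 0.1547, 0.2266]
t=6: π = [0.1814, 0.1151, 0.1400, 0.1820, 0.1547, 0.2268]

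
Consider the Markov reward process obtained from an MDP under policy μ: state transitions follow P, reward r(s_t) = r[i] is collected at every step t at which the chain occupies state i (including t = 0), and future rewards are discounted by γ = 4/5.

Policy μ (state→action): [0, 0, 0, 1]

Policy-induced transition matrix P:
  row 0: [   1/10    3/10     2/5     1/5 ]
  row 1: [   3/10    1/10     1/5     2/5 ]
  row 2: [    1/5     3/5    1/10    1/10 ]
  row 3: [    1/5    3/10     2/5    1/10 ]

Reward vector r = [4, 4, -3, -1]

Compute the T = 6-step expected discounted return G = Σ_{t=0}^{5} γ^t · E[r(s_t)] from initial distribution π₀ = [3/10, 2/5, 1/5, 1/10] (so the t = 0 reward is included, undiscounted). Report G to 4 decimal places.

t=0: π = [0.3000, 0.4000, 0.2000, 0.1000], E[r] = 2.1000, γ^t·E[r] = 2.100000, running G = 2.100000
t=1: π = [0.2100, 0.2800, 0.2600, 0.2500], E[r] = 0.9300, γ^t·E[r] = 0.744000, running G = 2.844000
t=2: π = [0.2070, 0.3220, 0.2660, 0.2050], E[r] = 1.1130, γ^t·E[r] = 0.712320, running G = 3.556320
t=3: π = [0.2115, 0.3154, 0.2558, 0.2173], E[r] = 1.1229, γ^t·E[r] = 0.574925, running G = 4.131245
t=4: π = [0.2104, 0.3137, 0.2602, 0.2158], E[r] = 1.0999, γ^t·E[r] = 0.450515, running G = 4.581760
t=5: π = [0.2103, 0.3153, 0.2592, 0.2151], E[r] = 1.1098, γ^t·E[r] = 0.363665, running G = 4.945425

G = 4.9454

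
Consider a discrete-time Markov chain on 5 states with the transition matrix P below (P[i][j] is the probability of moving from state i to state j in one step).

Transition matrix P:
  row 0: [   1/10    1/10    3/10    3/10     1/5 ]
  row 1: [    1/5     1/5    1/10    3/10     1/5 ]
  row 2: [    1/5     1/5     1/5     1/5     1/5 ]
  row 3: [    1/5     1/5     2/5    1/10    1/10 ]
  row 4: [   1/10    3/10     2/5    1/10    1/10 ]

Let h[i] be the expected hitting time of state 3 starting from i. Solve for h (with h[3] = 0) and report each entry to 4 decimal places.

h = [4.2020, 4.1188, 4.5764, 0.0000, 4.9849]

First-step conditioning: h[3] = 0; for i ≠ 3, h[i] = 1 + Σ_k P[i][k]·h[k].
  h[0] = 1 + 1/10·h[0] + 1/10·h[1] + 3/10·h[2] + 1/5·h[4]
  h[1] = 1 + 1/5·h[0] + 1/5·h[1] + 1/10·h[2] + 1/5·h[4]
  h[2] = 1 + 1/5·h[0] + 1/5·h[1] + 1/5·h[2] + 1/5·h[4]
  h[4] = 1 + 1/10·h[0] + 3/10·h[1] + 2/5·h[2] + 1/10·h[4]
Solving the 4×4 linear system over states ≠ 3 gives exactly h = [5555/1322, 5445/1322, 3025/661, 0, 3295/661] (h[3] = 0 is the target).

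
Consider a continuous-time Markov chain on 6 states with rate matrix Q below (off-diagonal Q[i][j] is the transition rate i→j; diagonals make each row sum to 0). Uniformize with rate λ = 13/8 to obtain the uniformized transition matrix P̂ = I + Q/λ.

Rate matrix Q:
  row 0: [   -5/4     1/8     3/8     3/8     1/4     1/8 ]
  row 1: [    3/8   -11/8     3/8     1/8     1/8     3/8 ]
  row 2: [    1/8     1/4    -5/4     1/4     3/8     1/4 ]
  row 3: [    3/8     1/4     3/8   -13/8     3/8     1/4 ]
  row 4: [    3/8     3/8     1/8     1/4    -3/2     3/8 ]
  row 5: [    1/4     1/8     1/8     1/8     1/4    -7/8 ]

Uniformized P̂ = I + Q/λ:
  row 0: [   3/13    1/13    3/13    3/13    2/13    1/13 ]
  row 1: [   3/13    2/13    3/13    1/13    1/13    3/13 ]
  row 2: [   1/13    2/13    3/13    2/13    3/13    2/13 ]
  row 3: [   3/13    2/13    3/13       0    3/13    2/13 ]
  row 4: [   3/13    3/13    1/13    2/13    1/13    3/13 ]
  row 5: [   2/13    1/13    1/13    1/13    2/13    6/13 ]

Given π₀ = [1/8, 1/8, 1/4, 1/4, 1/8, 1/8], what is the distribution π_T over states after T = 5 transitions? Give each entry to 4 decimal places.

π = [0.1865, 0.1335, 0.1712, 0.1213, 0.1542, 0.2333]

t=0: π = [0.1250, 0.1250, 0.2500, 0.2500, 0.1250, 0.1250]
t=1: π = [0.1827, 0.1442, 0.1923, 0.1058, 0.1731, 0.2019]
t=2: π = [0.1857, 0.1376, 0.1731, 0.1250, 0.1524, 0.2263]
t=3: π = [0.1867, 0.1339, 0.1725, 0.1209, 0.1545, 0.2315]
t=4: π = [0.1864, 0.1336, 0.1714, 0.1215, 0.1542, 0.2329]
t=5: π = [0.1865, 0.1335, 0.1712, 0.1213, 0.1542, 0.2333]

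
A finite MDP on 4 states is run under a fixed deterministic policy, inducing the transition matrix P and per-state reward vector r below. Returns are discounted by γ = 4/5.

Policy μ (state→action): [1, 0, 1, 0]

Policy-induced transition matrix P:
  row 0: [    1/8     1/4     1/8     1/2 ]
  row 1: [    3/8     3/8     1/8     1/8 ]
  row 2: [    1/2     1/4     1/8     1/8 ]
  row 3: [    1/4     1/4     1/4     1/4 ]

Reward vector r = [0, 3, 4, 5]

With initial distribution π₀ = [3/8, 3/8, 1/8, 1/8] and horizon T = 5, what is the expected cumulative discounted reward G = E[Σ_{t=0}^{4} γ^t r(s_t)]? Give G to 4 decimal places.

t=0: π = [0.3750, 0.3750, 0.1250, 0.1250], E[r] = 2.2500, γ^t·E[r] = 2.250000, running G = 2.250000
t=1: π = [0.2813, 0.2969, 0.1406, 0.2813], E[r] = 2.8594, γ^t·E[r] = 2.287500, running G = 4.537500
t=2: π = [0.2871, 0.2871, 0.1602, 0.2656], E[r] = 2.8301, γ^t·E[r] = 1.811250, running G = 6.348750
t=3: π = [0.2900, 0.2859, 0.1582, 0.2659], E[r] = 2.8198, γ^t·E[r] = 1.443750, running G = 7.792500
t=4: π = [0.2890, 0.2857, 0.1582, 0.2670], E[r] = 2.8251, γ^t·E[r] = 1.157175, running G = 8.949675

G = 8.9497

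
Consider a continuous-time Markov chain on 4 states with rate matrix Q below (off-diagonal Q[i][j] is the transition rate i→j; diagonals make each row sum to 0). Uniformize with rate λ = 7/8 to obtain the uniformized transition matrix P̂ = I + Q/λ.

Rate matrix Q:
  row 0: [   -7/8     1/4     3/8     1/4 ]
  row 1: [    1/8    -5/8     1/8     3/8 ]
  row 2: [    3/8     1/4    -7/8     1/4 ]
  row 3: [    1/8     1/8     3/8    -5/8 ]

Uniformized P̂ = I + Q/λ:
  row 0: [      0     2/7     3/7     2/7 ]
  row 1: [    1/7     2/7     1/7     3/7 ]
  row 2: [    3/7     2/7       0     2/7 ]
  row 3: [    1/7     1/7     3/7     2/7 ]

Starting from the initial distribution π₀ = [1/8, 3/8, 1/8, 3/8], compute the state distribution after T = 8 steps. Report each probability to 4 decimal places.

π = [0.1880, 0.2400, 0.2520, 0.3200]

t=0: π = [0.1250, 0.3750, 0.1250, 0.3750]
t=1: π = [0.1607, 0.2321, 0.2679, 0.3393]
t=2: π = [0.1964, 0.2372, 0.2474, 0.3189]
t=3: π = [0.1855, 0.2402, 0.2547, 0.3196]
t=4: π = [0.1891, 0.2401, 0.2508, 0.3200]
t=5: π = [0.1875, 0.2400, 0.2525, 0.3200]
t=6: π = [0.1882, 0.2400, 0.2518, 0.3200]
t=7: π = [0.1879, 0.2400, 0.2521, 0.3200]
t=8: π = [0.1880, 0.2400, 0.2520, 0.3200]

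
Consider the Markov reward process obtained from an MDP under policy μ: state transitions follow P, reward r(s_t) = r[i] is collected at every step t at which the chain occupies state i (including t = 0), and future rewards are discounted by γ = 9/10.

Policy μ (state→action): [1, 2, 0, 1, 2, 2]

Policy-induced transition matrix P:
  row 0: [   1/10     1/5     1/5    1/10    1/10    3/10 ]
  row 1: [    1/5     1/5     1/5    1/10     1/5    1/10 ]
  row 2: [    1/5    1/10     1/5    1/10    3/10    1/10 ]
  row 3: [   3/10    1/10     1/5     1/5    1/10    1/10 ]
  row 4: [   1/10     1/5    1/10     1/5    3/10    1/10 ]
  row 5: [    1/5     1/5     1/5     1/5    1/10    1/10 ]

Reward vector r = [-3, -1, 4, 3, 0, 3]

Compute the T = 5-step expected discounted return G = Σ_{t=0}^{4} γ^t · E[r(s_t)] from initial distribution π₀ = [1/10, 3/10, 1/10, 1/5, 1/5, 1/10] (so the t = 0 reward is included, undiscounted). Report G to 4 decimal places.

t=0: π = [0.1000, 0.3000, 0.1000, 0.2000, 0.2000, 0.1000], E[r] = 0.7000, γ^t·E[r] = 0.700000, running G = 0.700000
t=1: π = [0.1900, 0.1700, 0.1800, 0.1500, 0.1900, 0.1200], E[r] = 0.7900, γ^t·E[r] = 0.711000, running G = 1.411000
t=2: π = [0.1770, 0.1670, 0.1810, 0.1460, 0.1910, 0.1380], E[r] = 0.8780, γ^t·E[r] = 0.711180, running G = 2.122180
t=3: π = [0.1778, 0.1673, 0.1809, 0.1475, 0.1911, 0.1354], E[r] = 0.8716, γ^t·E[r] = 0.635396, running G = 2.757576
t=4: π = [0.1779, 0.1672, 0.1809, 0.1474, 0.1911, 0.1356], E[r] = 0.8717, γ^t·E[r] = 0.571922, running G = 3.329499

G = 3.3295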